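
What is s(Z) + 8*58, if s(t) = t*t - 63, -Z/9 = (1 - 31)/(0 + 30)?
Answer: 482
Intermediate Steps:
Z = 9 (Z = -9*(1 - 31)/(0 + 30) = -(-270)/30 = -9*(-1) = 9)
s(t) = -63 + t² (s(t) = t² - 63 = -63 + t²)
s(Z) + 8*58 = (-63 + 9²) + 8*58 = (-63 + 81) + 464 = 18 + 464 = 482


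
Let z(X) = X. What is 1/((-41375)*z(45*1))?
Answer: -1/1861875 ≈ -5.3709e-7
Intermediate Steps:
1/((-41375)*z(45*1)) = 1/((-41375)*((45*1))) = -1/41375/45 = -1/41375*1/45 = -1/1861875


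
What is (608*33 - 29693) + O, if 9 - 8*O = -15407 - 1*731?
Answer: -60885/8 ≈ -7610.6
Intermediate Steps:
O = 16147/8 (O = 9/8 - (-15407 - 1*731)/8 = 9/8 - (-15407 - 731)/8 = 9/8 - ⅛*(-16138) = 9/8 + 8069/4 = 16147/8 ≈ 2018.4)
(608*33 - 29693) + O = (608*33 - 29693) + 16147/8 = (20064 - 29693) + 16147/8 = -9629 + 16147/8 = -60885/8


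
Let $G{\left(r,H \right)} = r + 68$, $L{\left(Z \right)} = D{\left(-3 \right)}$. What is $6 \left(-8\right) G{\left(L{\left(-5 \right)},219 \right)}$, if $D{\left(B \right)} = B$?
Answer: $-3120$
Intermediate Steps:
$L{\left(Z \right)} = -3$
$G{\left(r,H \right)} = 68 + r$
$6 \left(-8\right) G{\left(L{\left(-5 \right)},219 \right)} = 6 \left(-8\right) \left(68 - 3\right) = \left(-48\right) 65 = -3120$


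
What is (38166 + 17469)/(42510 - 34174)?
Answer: 55635/8336 ≈ 6.6741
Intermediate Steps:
(38166 + 17469)/(42510 - 34174) = 55635/8336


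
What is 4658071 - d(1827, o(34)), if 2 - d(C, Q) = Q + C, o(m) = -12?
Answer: 4659884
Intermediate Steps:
d(C, Q) = 2 - C - Q (d(C, Q) = 2 - (Q + C) = 2 - (C + Q) = 2 + (-C - Q) = 2 - C - Q)
4658071 - d(1827, o(34)) = 4658071 - (2 - 1*1827 - 1*(-12)) = 4658071 - (2 - 1827 + 12) = 4658071 - 1*(-1813) = 4658071 + 1813 = 4659884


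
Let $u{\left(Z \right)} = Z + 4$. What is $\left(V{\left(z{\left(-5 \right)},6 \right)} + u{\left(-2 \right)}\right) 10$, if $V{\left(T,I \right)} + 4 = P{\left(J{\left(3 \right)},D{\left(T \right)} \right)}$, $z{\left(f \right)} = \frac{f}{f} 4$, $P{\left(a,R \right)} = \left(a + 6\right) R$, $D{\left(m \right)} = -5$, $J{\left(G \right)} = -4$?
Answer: $-120$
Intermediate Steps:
$P{\left(a,R \right)} = R \left(6 + a\right)$ ($P{\left(a,R \right)} = \left(6 + a\right) R = R \left(6 + a\right)$)
$u{\left(Z \right)} = 4 + Z$
$z{\left(f \right)} = 4$ ($z{\left(f \right)} = 1 \cdot 4 = 4$)
$V{\left(T,I \right)} = -14$ ($V{\left(T,I \right)} = -4 - 5 \left(6 - 4\right) = -4 - 10 = -14$)
$\left(V{\left(z{\left(-5 \right)},6 \right)} + u{\left(-2 \right)}\right) 10 = \left(-14 + \left(4 - 2\right)\right) 10 = \left(-14 + 2\right) 10 = \left(-12\right) 10 = -120$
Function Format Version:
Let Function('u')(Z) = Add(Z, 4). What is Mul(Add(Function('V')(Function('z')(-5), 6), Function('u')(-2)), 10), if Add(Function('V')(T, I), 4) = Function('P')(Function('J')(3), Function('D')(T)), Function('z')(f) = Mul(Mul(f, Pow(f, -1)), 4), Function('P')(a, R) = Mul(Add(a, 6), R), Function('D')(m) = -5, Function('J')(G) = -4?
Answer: -120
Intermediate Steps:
Function('P')(a, R) = Mul(R, Add(6, a)) (Function('P')(a, R) = Mul(Add(6, a), R) = Mul(R, Add(6, a)))
Function('u')(Z) = Add(4, Z)
Function('z')(f) = 4 (Function('z')(f) = Mul(1, 4) = 4)
Function('V')(T, I) = -14 (Function('V')(T, I) = Add(-4, Mul(-5, Add(6, -4))) = Add(-4, Mul(-5, 2)) = Add(-4, -10) = -14)
Mul(Add(Function('V')(Function('z')(-5), 6), Function('u')(-2)), 10) = Mul(Add(-14, Add(4, -2)), 10) = Mul(Add(-14, 2), 10) = Mul(-12, 10) = -120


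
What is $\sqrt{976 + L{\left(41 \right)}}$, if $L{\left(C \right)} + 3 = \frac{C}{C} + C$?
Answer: $\sqrt{1015} \approx 31.859$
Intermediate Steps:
$L{\left(C \right)} = -2 + C$ ($L{\left(C \right)} = -3 + \left(\frac{C}{C} + C\right) = -3 + \left(1 + C\right) = -2 + C$)
$\sqrt{976 + L{\left(41 \right)}} = \sqrt{976 + \left(-2 + 41\right)} = \sqrt{976 + 39} = \sqrt{1015}$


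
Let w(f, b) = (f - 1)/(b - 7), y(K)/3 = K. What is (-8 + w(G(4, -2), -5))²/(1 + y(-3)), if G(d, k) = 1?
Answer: -8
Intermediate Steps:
y(K) = 3*K
w(f, b) = (-1 + f)/(-7 + b)
(-8 + w(G(4, -2), -5))²/(1 + y(-3)) = (-8 + (-1 + 1)/(-7 - 5))²/(1 + 3*(-3)) = (-8 + 0/(-12))²/(1 - 9) = (-8 - 1/12*0)²/(-8) = -(-8 + 0)²/8 = -⅛*(-8)² = -⅛*64 = -8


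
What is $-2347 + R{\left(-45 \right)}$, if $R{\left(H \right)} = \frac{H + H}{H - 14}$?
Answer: $- \frac{138383}{59} \approx -2345.5$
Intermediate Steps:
$R{\left(H \right)} = \frac{2 H}{-14 + H}$
$-2347 + R{\left(-45 \right)} = -2347 + 2 \left(-45\right) \frac{1}{-14 - 45} = -2347 + 2 \left(-45\right) \frac{1}{-59} = -2347 + 2 \left(-45\right) \left(- \frac{1}{59}\right) = -2347 + \frac{90}{59} = - \frac{138383}{59}$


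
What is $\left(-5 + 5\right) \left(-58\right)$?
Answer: $0$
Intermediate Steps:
$\left(-5 + 5\right) \left(-58\right) = 0 \left(-58\right) = 0$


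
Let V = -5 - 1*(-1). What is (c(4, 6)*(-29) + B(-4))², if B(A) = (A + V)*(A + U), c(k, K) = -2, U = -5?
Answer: 16900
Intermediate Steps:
V = -4 (V = -5 + 1 = -4)
B(A) = (-5 + A)*(-4 + A) (B(A) = (A - 4)*(A - 5) = (-4 + A)*(-5 + A) = (-5 + A)*(-4 + A))
(c(4, 6)*(-29) + B(-4))² = (-2*(-29) + (20 + (-4)² - 9*(-4)))² = (58 + (20 + 16 + 36))² = (58 + 72)² = 130² = 16900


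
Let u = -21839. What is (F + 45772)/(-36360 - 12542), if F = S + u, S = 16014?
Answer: -39947/48902 ≈ -0.81688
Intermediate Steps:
F = -5825 (F = 16014 - 21839 = -5825)
(F + 45772)/(-36360 - 12542) = (-5825 + 45772)/(-36360 - 12542) = 39947/(-48902) = 39947*(-1/48902) = -39947/48902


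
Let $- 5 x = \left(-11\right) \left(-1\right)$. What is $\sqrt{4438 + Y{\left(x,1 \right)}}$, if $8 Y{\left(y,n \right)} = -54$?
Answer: $\frac{5 \sqrt{709}}{2} \approx 66.568$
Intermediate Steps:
$x = - \frac{11}{5}$ ($x = - \frac{\left(-11\right) \left(-1\right)}{5} = \left(- \frac{1}{5}\right) 11 = - \frac{11}{5} \approx -2.2$)
$Y{\left(y,n \right)} = - \frac{27}{4}$ ($Y{\left(y,n \right)} = \frac{1}{8} \left(-54\right) = - \frac{27}{4}$)
$\sqrt{4438 + Y{\left(x,1 \right)}} = \sqrt{4438 - \frac{27}{4}} = \sqrt{\frac{17725}{4}} = \frac{5 \sqrt{709}}{2}$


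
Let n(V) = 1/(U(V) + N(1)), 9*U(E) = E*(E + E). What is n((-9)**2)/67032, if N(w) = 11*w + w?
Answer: 1/98537040 ≈ 1.0148e-8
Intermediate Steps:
U(E) = 2*E**2/9 (U(E) = (E*(E + E))/9 = (E*(2*E))/9 = (2*E**2)/9 = 2*E**2/9)
N(w) = 12*w
n(V) = 1/(12 + 2*V**2/9) (n(V) = 1/(2*V**2/9 + 12*1) = 1/(2*V**2/9 + 12) = 1/(12 + 2*V**2/9))
n((-9)**2)/67032 = (9/(2*(54 + ((-9)**2)**2)))/67032 = (9/(2*(54 + 81**2)))*(1/67032) = (9/(2*(54 + 6561)))*(1/67032) = ((9/2)/6615)*(1/67032) = ((9/2)*(1/6615))*(1/67032) = (1/1470)*(1/67032) = 1/98537040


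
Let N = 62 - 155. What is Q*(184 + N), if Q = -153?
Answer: -13923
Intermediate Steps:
N = -93
Q*(184 + N) = -153*(184 - 93) = -153*91 = -13923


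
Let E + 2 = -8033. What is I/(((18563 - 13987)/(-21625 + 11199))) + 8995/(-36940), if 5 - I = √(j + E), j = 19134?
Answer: -3782391/325072 + 401*√11099/176 ≈ 228.40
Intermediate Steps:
E = -8035 (E = -2 - 8033 = -8035)
I = 5 - √11099 (I = 5 - √(19134 - 8035) = 5 - √11099 ≈ -100.35)
I/(((18563 - 13987)/(-21625 + 11199))) + 8995/(-36940) = (5 - √11099)/(((18563 - 13987)/(-21625 + 11199))) + 8995/(-36940) = (5 - √11099)/((4576/(-10426))) + 8995*(-1/36940) = (5 - √11099)/((4576*(-1/10426))) - 1799/7388 = (5 - √11099)/(-176/401) - 1799/7388 = (5 - √11099)*(-401/176) - 1799/7388 = (-2005/176 + 401*√11099/176) - 1799/7388 = -3782391/325072 + 401*√11099/176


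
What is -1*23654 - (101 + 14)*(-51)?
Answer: -17789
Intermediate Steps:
-1*23654 - (101 + 14)*(-51) = -23654 - 115*(-51) = -23654 - 1*(-5865) = -23654 + 5865 = -17789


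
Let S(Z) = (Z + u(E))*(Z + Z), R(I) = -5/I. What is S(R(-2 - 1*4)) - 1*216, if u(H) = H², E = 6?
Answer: -2783/18 ≈ -154.61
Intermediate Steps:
S(Z) = 2*Z*(36 + Z) (S(Z) = (Z + 6²)*(Z + Z) = (Z + 36)*(2*Z) = (36 + Z)*(2*Z) = 2*Z*(36 + Z))
S(R(-2 - 1*4)) - 1*216 = 2*(-5/(-2 - 1*4))*(36 - 5/(-2 - 1*4)) - 1*216 = 2*(-5/(-2 - 4))*(36 - 5/(-2 - 4)) - 216 = 2*(-5/(-6))*(36 - 5/(-6)) - 216 = 2*(-5*(-⅙))*(36 - 5*(-⅙)) - 216 = 2*(⅚)*(36 + ⅚) - 216 = 2*(⅚)*(221/6) - 216 = 1105/18 - 216 = -2783/18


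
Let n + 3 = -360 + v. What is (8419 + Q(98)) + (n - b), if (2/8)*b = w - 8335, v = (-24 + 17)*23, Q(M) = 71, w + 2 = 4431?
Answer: 23590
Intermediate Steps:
w = 4429 (w = -2 + 4431 = 4429)
v = -161 (v = -7*23 = -161)
b = -15624 (b = 4*(4429 - 8335) = 4*(-3906) = -15624)
n = -524 (n = -3 + (-360 - 161) = -3 - 521 = -524)
(8419 + Q(98)) + (n - b) = (8419 + 71) + (-524 - 1*(-15624)) = 8490 + (-524 + 15624) = 8490 + 15100 = 23590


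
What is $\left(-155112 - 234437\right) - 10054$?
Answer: $-399603$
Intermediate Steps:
$\left(-155112 - 234437\right) - 10054 = -389549 - 10054 = -399603$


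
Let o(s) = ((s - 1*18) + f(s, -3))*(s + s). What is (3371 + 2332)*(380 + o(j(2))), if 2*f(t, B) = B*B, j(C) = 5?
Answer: 1682385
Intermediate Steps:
f(t, B) = B**2/2 (f(t, B) = (B*B)/2 = B**2/2)
o(s) = 2*s*(-27/2 + s) (o(s) = ((s - 1*18) + (1/2)*(-3)**2)*(s + s) = ((s - 18) + (1/2)*9)*(2*s) = ((-18 + s) + 9/2)*(2*s) = (-27/2 + s)*(2*s) = 2*s*(-27/2 + s))
(3371 + 2332)*(380 + o(j(2))) = (3371 + 2332)*(380 + 5*(-27 + 2*5)) = 5703*(380 + 5*(-27 + 10)) = 5703*(380 + 5*(-17)) = 5703*(380 - 85) = 5703*295 = 1682385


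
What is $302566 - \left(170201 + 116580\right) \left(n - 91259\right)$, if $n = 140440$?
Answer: $-14103873795$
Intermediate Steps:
$302566 - \left(170201 + 116580\right) \left(n - 91259\right) = 302566 - \left(170201 + 116580\right) \left(140440 - 91259\right) = 302566 - 286781 \cdot 49181 = 302566 - 14104176361 = -14103873795$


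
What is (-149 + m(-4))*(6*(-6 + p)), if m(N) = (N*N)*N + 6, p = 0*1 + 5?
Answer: 1242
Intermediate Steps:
p = 5 (p = 0 + 5 = 5)
m(N) = 6 + N³ (m(N) = N²*N + 6 = N³ + 6 = 6 + N³)
(-149 + m(-4))*(6*(-6 + p)) = (-149 + (6 + (-4)³))*(6*(-6 + 5)) = (-149 + (6 - 64))*(6*(-1)) = (-149 - 58)*(-6) = -207*(-6) = 1242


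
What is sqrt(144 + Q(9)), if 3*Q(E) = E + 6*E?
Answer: sqrt(165) ≈ 12.845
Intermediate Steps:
Q(E) = 7*E/3 (Q(E) = (E + 6*E)/3 = (7*E)/3 = 7*E/3)
sqrt(144 + Q(9)) = sqrt(144 + (7/3)*9) = sqrt(144 + 21) = sqrt(165)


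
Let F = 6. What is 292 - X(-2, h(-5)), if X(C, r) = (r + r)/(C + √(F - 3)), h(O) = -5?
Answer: 272 - 10*√3 ≈ 254.68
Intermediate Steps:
X(C, r) = 2*r/(C + √3) (X(C, r) = (r + r)/(C + √(6 - 3)) = (2*r)/(C + √3) = 2*r/(C + √3))
292 - X(-2, h(-5)) = 292 - 2*(-5)/(-2 + √3) = 292 - (-10)/(-2 + √3) = 292 + 10/(-2 + √3)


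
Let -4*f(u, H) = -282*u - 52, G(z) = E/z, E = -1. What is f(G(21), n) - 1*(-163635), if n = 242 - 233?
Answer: 2291025/14 ≈ 1.6364e+5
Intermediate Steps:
G(z) = -1/z
n = 9
f(u, H) = 13 + 141*u/2 (f(u, H) = -(-282*u - 52)/4 = -(-52 - 282*u)/4 = 13 + 141*u/2)
f(G(21), n) - 1*(-163635) = (13 + 141*(-1/21)/2) - 1*(-163635) = (13 + 141*(-1*1/21)/2) + 163635 = (13 + (141/2)*(-1/21)) + 163635 = (13 - 47/14) + 163635 = 135/14 + 163635 = 2291025/14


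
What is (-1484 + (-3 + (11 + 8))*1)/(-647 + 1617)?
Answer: -734/485 ≈ -1.5134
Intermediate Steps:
(-1484 + (-3 + (11 + 8))*1)/(-647 + 1617) = (-1484 + (-3 + 19)*1)/970 = (-1484 + 16*1)*(1/970) = (-1484 + 16)*(1/970) = -1468*1/970 = -734/485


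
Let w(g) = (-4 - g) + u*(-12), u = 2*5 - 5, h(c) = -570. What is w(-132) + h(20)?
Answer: -502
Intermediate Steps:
u = 5 (u = 10 - 5 = 5)
w(g) = -64 - g (w(g) = (-4 - g) + 5*(-12) = (-4 - g) - 60 = -64 - g)
w(-132) + h(20) = (-64 - 1*(-132)) - 570 = (-64 + 132) - 570 = 68 - 570 = -502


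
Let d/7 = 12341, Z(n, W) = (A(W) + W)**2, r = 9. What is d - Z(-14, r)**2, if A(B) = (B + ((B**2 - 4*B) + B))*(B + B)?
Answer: -1706808903214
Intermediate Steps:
A(B) = 2*B*(B**2 - 2*B) (A(B) = (B + (B**2 - 3*B))*(2*B) = (B**2 - 2*B)*(2*B) = 2*B*(B**2 - 2*B))
Z(n, W) = (W + 2*W**2*(-2 + W))**2 (Z(n, W) = (2*W**2*(-2 + W) + W)**2 = (W + 2*W**2*(-2 + W))**2)
d = 86387 (d = 7*12341 = 86387)
d - Z(-14, r)**2 = 86387 - (9**2*(1 + 2*9*(-2 + 9))**2)**2 = 86387 - (81*(1 + 2*9*7)**2)**2 = 86387 - (81*(1 + 126)**2)**2 = 86387 - (81*127**2)**2 = 86387 - (81*16129)**2 = 86387 - 1*1306449**2 = 86387 - 1*1706808989601 = 86387 - 1706808989601 = -1706808903214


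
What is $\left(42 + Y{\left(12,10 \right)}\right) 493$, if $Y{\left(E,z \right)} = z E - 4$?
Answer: $77894$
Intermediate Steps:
$Y{\left(E,z \right)} = -4 + E z$ ($Y{\left(E,z \right)} = E z - 4 = -4 + E z$)
$\left(42 + Y{\left(12,10 \right)}\right) 493 = \left(42 + \left(-4 + 12 \cdot 10\right)\right) 493 = \left(42 + \left(-4 + 120\right)\right) 493 = \left(42 + 116\right) 493 = 158 \cdot 493 = 77894$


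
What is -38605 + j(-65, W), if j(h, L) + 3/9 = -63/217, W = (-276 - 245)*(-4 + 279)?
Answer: -3590323/93 ≈ -38606.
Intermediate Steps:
W = -143275 (W = -521*275 = -143275)
j(h, L) = -58/93 (j(h, L) = -1/3 - 63/217 = -1/3 - 63*1/217 = -1/3 - 9/31 = -58/93)
-38605 + j(-65, W) = -38605 - 58/93 = -3590323/93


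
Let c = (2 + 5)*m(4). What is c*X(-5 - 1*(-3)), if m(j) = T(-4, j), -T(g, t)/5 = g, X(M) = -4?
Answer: -560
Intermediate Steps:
T(g, t) = -5*g
m(j) = 20 (m(j) = -5*(-4) = 20)
c = 140 (c = (2 + 5)*20 = 7*20 = 140)
c*X(-5 - 1*(-3)) = 140*(-4) = -560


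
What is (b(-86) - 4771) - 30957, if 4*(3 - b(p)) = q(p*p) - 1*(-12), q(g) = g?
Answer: -37577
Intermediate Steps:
b(p) = -p²/4 (b(p) = 3 - (p*p - 1*(-12))/4 = 3 - (p² + 12)/4 = 3 - (12 + p²)/4 = 3 + (-3 - p²/4) = -p²/4)
(b(-86) - 4771) - 30957 = (-¼*(-86)² - 4771) - 30957 = (-¼*7396 - 4771) - 30957 = (-1849 - 4771) - 30957 = -6620 - 30957 = -37577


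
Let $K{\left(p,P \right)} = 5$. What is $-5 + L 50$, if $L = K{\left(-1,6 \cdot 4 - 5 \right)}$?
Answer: $245$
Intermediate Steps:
$L = 5$
$-5 + L 50 = -5 + 5 \cdot 50 = -5 + 250 = 245$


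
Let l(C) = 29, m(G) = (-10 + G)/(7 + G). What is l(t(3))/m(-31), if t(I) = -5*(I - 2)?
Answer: 696/41 ≈ 16.976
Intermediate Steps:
t(I) = 10 - 5*I (t(I) = -5*(-2 + I) = 10 - 5*I)
m(G) = (-10 + G)/(7 + G)
l(t(3))/m(-31) = 29/(((-10 - 31)/(7 - 31))) = 29/((-41/(-24))) = 29/((-1/24*(-41))) = 29/(41/24) = 29*(24/41) = 696/41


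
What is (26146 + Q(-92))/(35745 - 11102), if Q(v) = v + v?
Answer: 25962/24643 ≈ 1.0535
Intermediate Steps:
Q(v) = 2*v
(26146 + Q(-92))/(35745 - 11102) = (26146 + 2*(-92))/(35745 - 11102) = (26146 - 184)/24643 = 25962*(1/24643) = 25962/24643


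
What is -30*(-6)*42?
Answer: 7560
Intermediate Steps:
-30*(-6)*42 = 180*42 = 7560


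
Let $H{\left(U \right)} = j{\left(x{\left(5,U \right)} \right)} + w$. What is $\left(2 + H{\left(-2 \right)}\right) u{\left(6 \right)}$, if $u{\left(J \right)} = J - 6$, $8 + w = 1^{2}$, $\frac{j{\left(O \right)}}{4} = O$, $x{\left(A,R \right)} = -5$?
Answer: $0$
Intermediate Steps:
$j{\left(O \right)} = 4 O$
$w = -7$ ($w = -8 + 1^{2} = -8 + 1 = -7$)
$u{\left(J \right)} = -6 + J$ ($u{\left(J \right)} = J - 6 = -6 + J$)
$H{\left(U \right)} = -27$ ($H{\left(U \right)} = 4 \left(-5\right) - 7 = -20 - 7 = -27$)
$\left(2 + H{\left(-2 \right)}\right) u{\left(6 \right)} = \left(2 - 27\right) \left(-6 + 6\right) = \left(-25\right) 0 = 0$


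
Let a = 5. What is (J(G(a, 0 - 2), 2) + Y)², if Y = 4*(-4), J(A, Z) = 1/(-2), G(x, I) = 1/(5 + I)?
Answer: 1089/4 ≈ 272.25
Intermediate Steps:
J(A, Z) = -½
Y = -16
(J(G(a, 0 - 2), 2) + Y)² = (-½ - 16)² = (-33/2)² = 1089/4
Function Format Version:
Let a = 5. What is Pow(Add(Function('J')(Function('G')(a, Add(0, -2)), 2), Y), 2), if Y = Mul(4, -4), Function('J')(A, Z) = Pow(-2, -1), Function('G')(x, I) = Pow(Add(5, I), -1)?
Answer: Rational(1089, 4) ≈ 272.25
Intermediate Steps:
Function('J')(A, Z) = Rational(-1, 2)
Y = -16
Pow(Add(Function('J')(Function('G')(a, Add(0, -2)), 2), Y), 2) = Pow(Add(Rational(-1, 2), -16), 2) = Pow(Rational(-33, 2), 2) = Rational(1089, 4)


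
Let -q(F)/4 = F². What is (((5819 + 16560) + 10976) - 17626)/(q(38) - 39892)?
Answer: -321/932 ≈ -0.34442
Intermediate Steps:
q(F) = -4*F²
(((5819 + 16560) + 10976) - 17626)/(q(38) - 39892) = (((5819 + 16560) + 10976) - 17626)/(-4*38² - 39892) = ((22379 + 10976) - 17626)/(-4*1444 - 39892) = (33355 - 17626)/(-5776 - 39892) = 15729/(-45668) = 15729*(-1/45668) = -321/932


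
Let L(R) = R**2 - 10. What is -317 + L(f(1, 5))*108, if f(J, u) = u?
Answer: 1303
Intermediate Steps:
L(R) = -10 + R**2
-317 + L(f(1, 5))*108 = -317 + (-10 + 5**2)*108 = -317 + (-10 + 25)*108 = -317 + 15*108 = -317 + 1620 = 1303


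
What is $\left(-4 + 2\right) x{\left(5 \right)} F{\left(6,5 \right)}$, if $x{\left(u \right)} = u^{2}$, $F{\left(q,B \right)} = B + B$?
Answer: $-500$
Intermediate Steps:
$F{\left(q,B \right)} = 2 B$
$\left(-4 + 2\right) x{\left(5 \right)} F{\left(6,5 \right)} = \left(-4 + 2\right) 5^{2} \cdot 2 \cdot 5 = \left(-2\right) 25 \cdot 10 = \left(-50\right) 10 = -500$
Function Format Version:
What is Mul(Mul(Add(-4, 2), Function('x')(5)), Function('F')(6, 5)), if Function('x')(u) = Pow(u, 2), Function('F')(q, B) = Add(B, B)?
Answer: -500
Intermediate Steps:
Function('F')(q, B) = Mul(2, B)
Mul(Mul(Add(-4, 2), Function('x')(5)), Function('F')(6, 5)) = Mul(Mul(Add(-4, 2), Pow(5, 2)), Mul(2, 5)) = Mul(Mul(-2, 25), 10) = Mul(-50, 10) = -500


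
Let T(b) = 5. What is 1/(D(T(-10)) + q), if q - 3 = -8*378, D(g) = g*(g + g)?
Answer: -1/2971 ≈ -0.00033659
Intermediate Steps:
D(g) = 2*g**2 (D(g) = g*(2*g) = 2*g**2)
q = -3021 (q = 3 - 8*378 = 3 - 3024 = -3021)
1/(D(T(-10)) + q) = 1/(2*5**2 - 3021) = 1/(2*25 - 3021) = 1/(50 - 3021) = 1/(-2971) = -1/2971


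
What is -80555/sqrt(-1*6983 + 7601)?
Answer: -80555*sqrt(618)/618 ≈ -3240.4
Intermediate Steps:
-80555/sqrt(-1*6983 + 7601) = -80555/sqrt(-6983 + 7601) = -80555*sqrt(618)/618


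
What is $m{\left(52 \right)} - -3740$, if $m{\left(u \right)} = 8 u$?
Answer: $4156$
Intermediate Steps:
$m{\left(52 \right)} - -3740 = 8 \cdot 52 - -3740 = 416 + 3740 = 4156$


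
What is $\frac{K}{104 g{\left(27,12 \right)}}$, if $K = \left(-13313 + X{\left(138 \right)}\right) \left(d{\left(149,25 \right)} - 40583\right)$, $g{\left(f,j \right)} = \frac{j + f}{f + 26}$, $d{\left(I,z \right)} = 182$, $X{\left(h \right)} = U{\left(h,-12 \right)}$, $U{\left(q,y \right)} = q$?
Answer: $\frac{9403669425}{1352} \approx 6.9554 \cdot 10^{6}$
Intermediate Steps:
$X{\left(h \right)} = h$
$g{\left(f,j \right)} = \frac{f + j}{26 + f}$
$K = 532283175$ ($K = \left(-13313 + 138\right) \left(182 - 40583\right) = \left(-13175\right) \left(-40401\right) = 532283175$)
$\frac{K}{104 g{\left(27,12 \right)}} = \frac{532283175}{104 \frac{27 + 12}{26 + 27}} = \frac{532283175}{104 \cdot \frac{1}{53} \cdot 39} = \frac{532283175}{104 \cdot \frac{39}{53}} = \frac{532283175}{\frac{4056}{53}} = 532283175 \cdot \frac{53}{4056} = \frac{9403669425}{1352}$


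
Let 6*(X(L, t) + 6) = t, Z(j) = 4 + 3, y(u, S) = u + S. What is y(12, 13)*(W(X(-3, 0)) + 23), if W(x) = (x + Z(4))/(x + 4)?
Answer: 1125/2 ≈ 562.50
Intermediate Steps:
y(u, S) = S + u
Z(j) = 7
X(L, t) = -6 + t/6
W(x) = (7 + x)/(4 + x) (W(x) = (x + 7)/(x + 4) = (7 + x)/(4 + x))
y(12, 13)*(W(X(-3, 0)) + 23) = (13 + 12)*((7 + (-6 + (⅙)*0))/(4 + (-6 + (⅙)*0)) + 23) = 25*((7 + (-6 + 0))/(4 + (-6 + 0)) + 23) = 25*((7 - 6)/(4 - 6) + 23) = 25*(1/(-2) + 23) = 25*(-½*1 + 23) = 25*(-½ + 23) = 25*(45/2) = 1125/2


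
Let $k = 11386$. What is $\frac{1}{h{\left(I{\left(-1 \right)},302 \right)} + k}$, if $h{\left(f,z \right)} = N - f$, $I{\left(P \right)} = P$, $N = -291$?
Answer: $\frac{1}{11096} \approx 9.0123 \cdot 10^{-5}$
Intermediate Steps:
$h{\left(f,z \right)} = -291 - f$
$\frac{1}{h{\left(I{\left(-1 \right)},302 \right)} + k} = \frac{1}{\left(-291 - -1\right) + 11386} = \frac{1}{\left(-291 + 1\right) + 11386} = \frac{1}{-290 + 11386} = \frac{1}{11096}$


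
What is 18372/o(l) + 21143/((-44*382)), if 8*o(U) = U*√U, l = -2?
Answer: -21143/16808 + 36744*I*√2 ≈ -1.2579 + 51964.0*I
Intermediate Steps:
o(U) = U^(3/2)/8 (o(U) = (U*√U)/8 = U^(3/2)/8)
18372/o(l) + 21143/((-44*382)) = 18372/(((-2)^(3/2)/8)) + 21143/((-44*382)) = 18372/(((-2*I*√2)/8)) + 21143/(-16808) = 18372/((-I*√2/4)) + 21143*(-1/16808) = 18372*(2*I*√2) - 21143/16808 = 36744*I*√2 - 21143/16808 = -21143/16808 + 36744*I*√2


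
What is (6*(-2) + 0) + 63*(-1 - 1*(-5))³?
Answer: 4020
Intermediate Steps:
(6*(-2) + 0) + 63*(-1 - 1*(-5))³ = (-12 + 0) + 63*(-1 + 5)³ = -12 + 63*4³ = -12 + 63*64 = -12 + 4032 = 4020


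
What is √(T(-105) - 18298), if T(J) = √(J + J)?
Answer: √(-18298 + I*√210) ≈ 0.0536 + 135.27*I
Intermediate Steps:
T(J) = √2*√J (T(J) = √(2*J) = √2*√J)
√(T(-105) - 18298) = √(√2*√(-105) - 18298) = √(√2*(I*√105) - 18298) = √(I*√210 - 18298) = √(-18298 + I*√210)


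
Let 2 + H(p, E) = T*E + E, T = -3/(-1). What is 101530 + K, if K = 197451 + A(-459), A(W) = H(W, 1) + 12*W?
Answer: 293475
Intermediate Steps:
T = 3 (T = -3*(-1) = 3)
H(p, E) = -2 + 4*E (H(p, E) = -2 + (3*E + E) = -2 + 4*E)
A(W) = 2 + 12*W (A(W) = (-2 + 4*1) + 12*W = (-2 + 4) + 12*W = 2 + 12*W)
K = 191945 (K = 197451 + (2 + 12*(-459)) = 197451 + (2 - 5508) = 197451 - 5506 = 191945)
101530 + K = 101530 + 191945 = 293475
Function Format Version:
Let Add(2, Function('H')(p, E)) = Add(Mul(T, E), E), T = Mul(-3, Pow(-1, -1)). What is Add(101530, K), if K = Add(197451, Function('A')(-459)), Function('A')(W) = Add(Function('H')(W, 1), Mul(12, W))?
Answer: 293475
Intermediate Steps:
T = 3 (T = Mul(-3, -1) = 3)
Function('H')(p, E) = Add(-2, Mul(4, E)) (Function('H')(p, E) = Add(-2, Add(Mul(3, E), E)) = Add(-2, Mul(4, E)))
Function('A')(W) = Add(2, Mul(12, W)) (Function('A')(W) = Add(Add(-2, Mul(4, 1)), Mul(12, W)) = Add(Add(-2, 4), Mul(12, W)) = Add(2, Mul(12, W)))
K = 191945 (K = Add(197451, Add(2, Mul(12, -459))) = Add(197451, Add(2, -5508)) = Add(197451, -5506) = 191945)
Add(101530, K) = Add(101530, 191945) = 293475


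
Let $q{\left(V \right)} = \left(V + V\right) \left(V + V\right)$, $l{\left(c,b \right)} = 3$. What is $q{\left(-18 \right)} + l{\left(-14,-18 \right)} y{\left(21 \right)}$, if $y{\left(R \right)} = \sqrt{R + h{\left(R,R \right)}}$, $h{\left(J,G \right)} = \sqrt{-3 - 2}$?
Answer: $1296 + 3 \sqrt{21 + i \sqrt{5}} \approx 1309.8 + 0.73089 i$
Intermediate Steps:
$h{\left(J,G \right)} = i \sqrt{5}$ ($h{\left(J,G \right)} = \sqrt{-5} = i \sqrt{5}$)
$y{\left(R \right)} = \sqrt{R + i \sqrt{5}}$
$q{\left(V \right)} = 4 V^{2}$ ($q{\left(V \right)} = 2 V 2 V = 4 V^{2}$)
$q{\left(-18 \right)} + l{\left(-14,-18 \right)} y{\left(21 \right)} = 4 \left(-18\right)^{2} + 3 \sqrt{21 + i \sqrt{5}} = 4 \cdot 324 + 3 \sqrt{21 + i \sqrt{5}} = 1296 + 3 \sqrt{21 + i \sqrt{5}}$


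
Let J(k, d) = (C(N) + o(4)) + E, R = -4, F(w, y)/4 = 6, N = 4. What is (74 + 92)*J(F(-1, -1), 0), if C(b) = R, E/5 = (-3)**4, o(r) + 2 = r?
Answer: 66898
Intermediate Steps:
F(w, y) = 24 (F(w, y) = 4*6 = 24)
o(r) = -2 + r
E = 405 (E = 5*(-3)**4 = 5*81 = 405)
C(b) = -4
J(k, d) = 403 (J(k, d) = (-4 + (-2 + 4)) + 405 = (-4 + 2) + 405 = -2 + 405 = 403)
(74 + 92)*J(F(-1, -1), 0) = (74 + 92)*403 = 166*403 = 66898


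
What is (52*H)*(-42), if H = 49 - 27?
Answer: -48048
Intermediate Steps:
H = 22
(52*H)*(-42) = (52*22)*(-42) = 1144*(-42) = -48048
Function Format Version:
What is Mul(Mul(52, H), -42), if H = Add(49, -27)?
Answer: -48048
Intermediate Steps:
H = 22
Mul(Mul(52, H), -42) = Mul(Mul(52, 22), -42) = Mul(1144, -42) = -48048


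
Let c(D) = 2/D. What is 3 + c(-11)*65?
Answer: -97/11 ≈ -8.8182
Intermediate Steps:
3 + c(-11)*65 = 3 + (2/(-11))*65 = 3 + (2*(-1/11))*65 = 3 - 2/11*65 = 3 - 130/11 = -97/11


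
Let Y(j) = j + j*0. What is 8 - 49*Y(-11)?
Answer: 547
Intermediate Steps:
Y(j) = j (Y(j) = j + 0 = j)
8 - 49*Y(-11) = 8 - 49*(-11) = 8 + 539 = 547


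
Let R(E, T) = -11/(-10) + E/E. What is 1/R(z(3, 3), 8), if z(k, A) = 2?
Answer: 10/21 ≈ 0.47619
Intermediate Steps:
R(E, T) = 21/10 (R(E, T) = -11*(-⅒) + 1 = 11/10 + 1 = 21/10)
1/R(z(3, 3), 8) = 1/(21/10) = 10/21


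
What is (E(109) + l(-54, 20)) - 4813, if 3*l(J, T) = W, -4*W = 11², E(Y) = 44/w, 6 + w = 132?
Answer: -1215329/252 ≈ -4822.7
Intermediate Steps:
w = 126 (w = -6 + 132 = 126)
E(Y) = 22/63 (E(Y) = 44/126 = 44*(1/126) = 22/63)
W = -121/4 (W = -¼*11² = -¼*121 = -121/4 ≈ -30.250)
l(J, T) = -121/12 (l(J, T) = (⅓)*(-121/4) = -121/12)
(E(109) + l(-54, 20)) - 4813 = (22/63 - 121/12) - 4813 = -2453/252 - 4813 = -1215329/252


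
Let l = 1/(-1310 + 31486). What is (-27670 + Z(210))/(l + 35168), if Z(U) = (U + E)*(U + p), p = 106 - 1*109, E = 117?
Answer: 1207613344/1061229569 ≈ 1.1379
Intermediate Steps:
p = -3 (p = 106 - 109 = -3)
Z(U) = (-3 + U)*(117 + U) (Z(U) = (U + 117)*(U - 3) = (117 + U)*(-3 + U) = (-3 + U)*(117 + U))
l = 1/30176 ≈ 3.3139e-5
(-27670 + Z(210))/(l + 35168) = (-27670 + (-351 + 210² + 114*210))/(1/30176 + 35168) = (-27670 + (-351 + 44100 + 23940))/(1061229569/30176) = (-27670 + 67689)*(30176/1061229569) = 40019*(30176/1061229569) = 1207613344/1061229569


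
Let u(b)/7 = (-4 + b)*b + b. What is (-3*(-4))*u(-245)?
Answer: 5103840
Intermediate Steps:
u(b) = 7*b + 7*b*(-4 + b) (u(b) = 7*((-4 + b)*b + b) = 7*(b*(-4 + b) + b) = 7*(b + b*(-4 + b)) = 7*b + 7*b*(-4 + b))
(-3*(-4))*u(-245) = (-3*(-4))*(7*(-245)*(-3 - 245)) = 12*(7*(-245)*(-248)) = 12*425320 = 5103840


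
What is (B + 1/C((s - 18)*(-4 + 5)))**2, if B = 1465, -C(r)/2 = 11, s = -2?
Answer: 1038708441/484 ≈ 2.1461e+6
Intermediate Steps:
C(r) = -22 (C(r) = -2*11 = -22)
(B + 1/C((s - 18)*(-4 + 5)))**2 = (1465 + 1/(-22))**2 = (1465 - 1/22)**2 = (32229/22)**2 = 1038708441/484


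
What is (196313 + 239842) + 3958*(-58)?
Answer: 206591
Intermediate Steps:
(196313 + 239842) + 3958*(-58) = 436155 - 229564 = 206591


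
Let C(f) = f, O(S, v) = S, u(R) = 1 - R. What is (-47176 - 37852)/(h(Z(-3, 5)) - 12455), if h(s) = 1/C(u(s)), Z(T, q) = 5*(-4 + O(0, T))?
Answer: 892794/130777 ≈ 6.8268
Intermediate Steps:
Z(T, q) = -20 (Z(T, q) = 5*(-4 + 0) = 5*(-4) = -20)
h(s) = 1/(1 - s)
(-47176 - 37852)/(h(Z(-3, 5)) - 12455) = (-47176 - 37852)/(-1/(-1 - 20) - 12455) = -85028/(-1/(-21) - 12455) = -85028/(-1*(-1/21) - 12455) = -85028/(1/21 - 12455) = -85028/(-261554/21) = -85028*(-21/261554) = 892794/130777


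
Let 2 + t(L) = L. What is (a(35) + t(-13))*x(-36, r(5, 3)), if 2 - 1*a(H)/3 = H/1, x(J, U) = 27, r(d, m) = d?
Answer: -3078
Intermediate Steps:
t(L) = -2 + L
a(H) = 6 - 3*H (a(H) = 6 - 3*H/1 = 6 - 3*H)
(a(35) + t(-13))*x(-36, r(5, 3)) = ((6 - 3*35) + (-2 - 13))*27 = ((6 - 105) - 15)*27 = (-99 - 15)*27 = -114*27 = -3078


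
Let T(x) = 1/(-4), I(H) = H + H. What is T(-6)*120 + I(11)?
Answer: -8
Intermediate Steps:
I(H) = 2*H
T(x) = -1/4
T(-6)*120 + I(11) = -1/4*120 + 2*11 = -30 + 22 = -8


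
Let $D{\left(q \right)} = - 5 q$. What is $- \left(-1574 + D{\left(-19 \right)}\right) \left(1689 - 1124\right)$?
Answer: $835635$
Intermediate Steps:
$- \left(-1574 + D{\left(-19 \right)}\right) \left(1689 - 1124\right) = - \left(-1574 - -95\right) \left(1689 - 1124\right) = - \left(-1574 + 95\right) 565 = - \left(-1479\right) 565 = \left(-1\right) \left(-835635\right) = 835635$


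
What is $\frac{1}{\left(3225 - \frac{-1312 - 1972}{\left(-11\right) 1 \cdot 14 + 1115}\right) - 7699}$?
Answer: $- \frac{961}{4296230} \approx -0.00022368$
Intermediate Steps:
$\frac{1}{\left(3225 - \frac{-1312 - 1972}{\left(-11\right) 1 \cdot 14 + 1115}\right) - 7699} = \frac{1}{\left(3225 - - \frac{3284}{\left(-11\right) 14 + 1115}\right) - 7699} = \frac{1}{\left(3225 - - \frac{3284}{-154 + 1115}\right) - 7699} = \frac{1}{\left(3225 - - \frac{3284}{961}\right) - 7699} = \frac{1}{\left(3225 + \frac{3284}{961}\right) - 7699} = \frac{1}{\frac{3102509}{961} - 7699} = \frac{1}{- \frac{4296230}{961}} = - \frac{961}{4296230}$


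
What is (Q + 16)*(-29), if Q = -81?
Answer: 1885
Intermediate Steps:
(Q + 16)*(-29) = (-81 + 16)*(-29) = -65*(-29) = 1885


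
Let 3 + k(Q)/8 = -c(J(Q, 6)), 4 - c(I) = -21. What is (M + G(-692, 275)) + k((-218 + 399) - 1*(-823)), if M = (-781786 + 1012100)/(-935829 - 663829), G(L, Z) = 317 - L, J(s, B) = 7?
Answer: 627750608/799829 ≈ 784.86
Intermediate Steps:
c(I) = 25 (c(I) = 4 - 1*(-21) = 4 + 21 = 25)
M = -115157/799829 (M = 230314/(-1599658) = 230314*(-1/1599658) = -115157/799829 ≈ -0.14398)
k(Q) = -224 (k(Q) = -24 + 8*(-1*25) = -24 + 8*(-25) = -24 - 200 = -224)
(M + G(-692, 275)) + k((-218 + 399) - 1*(-823)) = (-115157/799829 + (317 - 1*(-692))) - 224 = (-115157/799829 + (317 + 692)) - 224 = (-115157/799829 + 1009) - 224 = 806912304/799829 - 224 = 627750608/799829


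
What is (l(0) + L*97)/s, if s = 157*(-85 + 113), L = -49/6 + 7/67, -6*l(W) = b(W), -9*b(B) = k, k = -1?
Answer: -707365/3976182 ≈ -0.17790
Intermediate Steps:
b(B) = 1/9 (b(B) = -1/9*(-1) = 1/9)
l(W) = -1/54 (l(W) = -1/6*1/9 = -1/54)
L = -3241/402 (L = -49*1/6 + 7*(1/67) = -49/6 + 7/67 = -3241/402 ≈ -8.0622)
s = 4396 (s = 157*28 = 4396)
(l(0) + L*97)/s = (-1/54 - 3241/402*97)/4396 = (-1/54 - 314377/402)*(1/4396) = -1414730/1809*1/4396 = -707365/3976182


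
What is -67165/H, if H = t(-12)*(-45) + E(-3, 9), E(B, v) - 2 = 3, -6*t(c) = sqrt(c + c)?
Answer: 13433*I/(-I + 3*sqrt(6)) ≈ -244.24 + 1794.8*I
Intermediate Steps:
t(c) = -sqrt(2)*sqrt(c)/6 (t(c) = -sqrt(c + c)/6 = -sqrt(2)*sqrt(c)/6)
E(B, v) = 5 (E(B, v) = 2 + 3 = 5)
H = 5 + 15*I*sqrt(6) (H = -sqrt(2)*sqrt(-12)/6*(-45) + 5 = -sqrt(2)*2*I*sqrt(3)/6*(-45) + 5 = -I*sqrt(6)/3*(-45) + 5 = 15*I*sqrt(6) + 5 = 5 + 15*I*sqrt(6) ≈ 5.0 + 36.742*I)
-67165/H = -67165/(5 + 15*I*sqrt(6))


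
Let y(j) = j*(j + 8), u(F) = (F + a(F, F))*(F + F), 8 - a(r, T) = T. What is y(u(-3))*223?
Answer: 428160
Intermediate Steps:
a(r, T) = 8 - T
u(F) = 16*F (u(F) = (F + (8 - F))*(F + F) = 8*(2*F) = 16*F)
y(j) = j*(8 + j)
y(u(-3))*223 = ((16*(-3))*(8 + 16*(-3)))*223 = -48*(8 - 48)*223 = -48*(-40)*223 = 1920*223 = 428160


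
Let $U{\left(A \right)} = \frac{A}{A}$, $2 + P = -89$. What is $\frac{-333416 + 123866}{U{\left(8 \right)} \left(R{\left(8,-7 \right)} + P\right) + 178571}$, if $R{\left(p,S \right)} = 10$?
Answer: $- \frac{20955}{17849} \approx -1.174$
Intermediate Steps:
$P = -91$ ($P = -2 - 89 = -91$)
$U{\left(A \right)} = 1$
$\frac{-333416 + 123866}{U{\left(8 \right)} \left(R{\left(8,-7 \right)} + P\right) + 178571} = \frac{-333416 + 123866}{1 \left(10 - 91\right) + 178571} = - \frac{209550}{1 \left(-81\right) + 178571} = - \frac{209550}{-81 + 178571} = - \frac{209550}{178490} = \left(-209550\right) \frac{1}{178490} = - \frac{20955}{17849}$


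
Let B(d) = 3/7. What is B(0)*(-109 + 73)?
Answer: -108/7 ≈ -15.429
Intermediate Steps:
B(d) = 3/7 (B(d) = 3*(⅐) = 3/7)
B(0)*(-109 + 73) = 3*(-109 + 73)/7 = (3/7)*(-36) = -108/7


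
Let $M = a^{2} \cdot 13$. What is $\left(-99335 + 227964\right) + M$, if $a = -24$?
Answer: $136117$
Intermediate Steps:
$M = 7488$ ($M = \left(-24\right)^{2} \cdot 13 = 576 \cdot 13 = 7488$)
$\left(-99335 + 227964\right) + M = \left(-99335 + 227964\right) + 7488 = 128629 + 7488 = 136117$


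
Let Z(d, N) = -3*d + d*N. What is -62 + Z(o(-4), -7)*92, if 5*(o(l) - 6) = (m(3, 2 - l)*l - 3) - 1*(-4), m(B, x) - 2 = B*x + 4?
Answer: 11898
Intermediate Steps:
m(B, x) = 6 + B*x (m(B, x) = 2 + (B*x + 4) = 2 + (4 + B*x) = 6 + B*x)
o(l) = 31/5 + l*(12 - 3*l)/5 (o(l) = 6 + (((6 + 3*(2 - l))*l - 3) - 1*(-4))/5 = 6 + (((6 + (6 - 3*l))*l - 3) + 4)/5 = 6 + (((12 - 3*l)*l - 3) + 4)/5 = 6 + ((l*(12 - 3*l) - 3) + 4)/5 = 6 + ((-3 + l*(12 - 3*l)) + 4)/5 = 6 + (1 + l*(12 - 3*l))/5 = 6 + (⅕ + l*(12 - 3*l)/5) = 31/5 + l*(12 - 3*l)/5)
Z(d, N) = -3*d + N*d
-62 + Z(o(-4), -7)*92 = -62 + ((31/5 - ⅗*(-4)*(-4 - 4))*(-3 - 7))*92 = -62 + ((31/5 - ⅗*(-4)*(-8))*(-10))*92 = -62 + ((31/5 - 96/5)*(-10))*92 = -62 - 13*(-10)*92 = -62 + 130*92 = -62 + 11960 = 11898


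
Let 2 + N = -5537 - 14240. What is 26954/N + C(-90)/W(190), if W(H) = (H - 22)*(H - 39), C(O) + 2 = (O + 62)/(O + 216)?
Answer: -512859769/376315254 ≈ -1.3628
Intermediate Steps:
N = -19779 (N = -2 + (-5537 - 14240) = -2 - 19777 = -19779)
C(O) = -2 + (62 + O)/(216 + O) (C(O) = -2 + (O + 62)/(O + 216) = -2 + (62 + O)/(216 + O))
W(H) = (-39 + H)*(-22 + H) (W(H) = (-22 + H)*(-39 + H) = (-39 + H)*(-22 + H))
26954/N + C(-90)/W(190) = 26954/(-19779) + ((-370 - 1*(-90))/(216 - 90))/(858 + 190² - 61*190) = 26954*(-1/19779) + ((-370 + 90)/126)/(858 + 36100 - 11590) = -26954/19779 + ((1/126)*(-280))/25368 = -26954/19779 - 20/9*1/25368 = -26954/19779 - 5/57078 = -512859769/376315254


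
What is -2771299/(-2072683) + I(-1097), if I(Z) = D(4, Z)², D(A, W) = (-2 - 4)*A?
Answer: 1196636707/2072683 ≈ 577.34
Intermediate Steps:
D(A, W) = -6*A
I(Z) = 576 (I(Z) = (-6*4)² = (-24)² = 576)
-2771299/(-2072683) + I(-1097) = -2771299/(-2072683) + 576 = -2771299*(-1/2072683) + 576 = 2771299/2072683 + 576 = 1196636707/2072683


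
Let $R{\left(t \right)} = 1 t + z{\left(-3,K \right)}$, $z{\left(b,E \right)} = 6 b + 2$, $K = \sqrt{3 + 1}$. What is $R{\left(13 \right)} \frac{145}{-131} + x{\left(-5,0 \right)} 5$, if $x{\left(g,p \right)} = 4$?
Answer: $\frac{3055}{131} \approx 23.321$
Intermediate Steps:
$K = 2$ ($K = \sqrt{4} = 2$)
$z{\left(b,E \right)} = 2 + 6 b$
$R{\left(t \right)} = -16 + t$ ($R{\left(t \right)} = 1 t + \left(2 + 6 \left(-3\right)\right) = t + \left(2 - 18\right) = t - 16 = -16 + t$)
$R{\left(13 \right)} \frac{145}{-131} + x{\left(-5,0 \right)} 5 = \left(-16 + 13\right) \frac{145}{-131} + 4 \cdot 5 = - 3 \cdot 145 \left(- \frac{1}{131}\right) + 20 = \left(-3\right) \left(- \frac{145}{131}\right) + 20 = \frac{435}{131} + 20 = \frac{3055}{131}$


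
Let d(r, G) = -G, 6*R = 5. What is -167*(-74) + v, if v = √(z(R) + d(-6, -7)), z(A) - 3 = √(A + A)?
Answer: 12358 + √(90 + 3*√15)/3 ≈ 12361.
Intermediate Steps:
R = ⅚ (R = (⅙)*5 = ⅚ ≈ 0.83333)
z(A) = 3 + √2*√A (z(A) = 3 + √(A + A) = 3 + √(2*A) = 3 + √2*√A)
v = √(10 + √15/3) (v = √((3 + √2*√(⅚)) - 1*(-7)) = √((3 + √2*(√30/6)) + 7) = √((3 + √15/3) + 7) = √(10 + √15/3) ≈ 3.3602)
-167*(-74) + v = -167*(-74) + √(90 + 3*√15)/3 = 12358 + √(90 + 3*√15)/3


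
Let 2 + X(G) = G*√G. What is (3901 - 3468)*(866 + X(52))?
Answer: 374112 + 45032*√13 ≈ 5.3648e+5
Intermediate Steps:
X(G) = -2 + G^(3/2) (X(G) = -2 + G*√G = -2 + G^(3/2))
(3901 - 3468)*(866 + X(52)) = (3901 - 3468)*(866 + (-2 + 52^(3/2))) = 433*(866 + (-2 + 104*√13)) = 433*(864 + 104*√13) = 374112 + 45032*√13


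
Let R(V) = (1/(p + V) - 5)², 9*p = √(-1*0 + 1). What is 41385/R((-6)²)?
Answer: 4371290625/2611456 ≈ 1673.9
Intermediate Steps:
p = ⅑ (p = √(-1*0 + 1)/9 = √(0 + 1)/9 = √1/9 = (⅑)*1 = ⅑ ≈ 0.11111)
R(V) = (-5 + 1/(⅑ + V))² (R(V) = (1/(⅑ + V) - 5)² = (-5 + 1/(⅑ + V))²)
41385/R((-6)²) = 41385/(((-4 + 45*(-6)²)²/(1 + 9*(-6)²)²)) = 41385/(((-4 + 45*36)²/(1 + 9*36)²)) = 41385/(((-4 + 1620)²/(1 + 324)²)) = 41385/((1616²/325²)) = 41385/(((1/105625)*2611456)) = 41385/(2611456/105625) = 41385*(105625/2611456) = 4371290625/2611456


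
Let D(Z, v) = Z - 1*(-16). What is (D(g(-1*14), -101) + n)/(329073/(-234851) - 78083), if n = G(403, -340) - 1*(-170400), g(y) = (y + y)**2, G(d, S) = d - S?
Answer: -40380985493/18338199706 ≈ -2.2020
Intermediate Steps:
g(y) = 4*y**2 (g(y) = (2*y)**2 = 4*y**2)
D(Z, v) = 16 + Z (D(Z, v) = Z + 16 = 16 + Z)
n = 171143 (n = (403 - 1*(-340)) - 1*(-170400) = (403 + 340) + 170400 = 743 + 170400 = 171143)
(D(g(-1*14), -101) + n)/(329073/(-234851) - 78083) = ((16 + 4*(-1*14)**2) + 171143)/(329073/(-234851) - 78083) = ((16 + 4*(-14)**2) + 171143)/(329073*(-1/234851) - 78083) = ((16 + 4*196) + 171143)/(-329073/234851 - 78083) = ((16 + 784) + 171143)/(-18338199706/234851) = (800 + 171143)*(-234851/18338199706) = 171943*(-234851/18338199706) = -40380985493/18338199706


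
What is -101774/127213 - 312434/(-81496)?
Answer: 15725746269/5183675324 ≈ 3.0337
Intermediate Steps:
-101774/127213 - 312434/(-81496) = -101774*1/127213 - 312434*(-1/81496) = -101774/127213 + 156217/40748 = 15725746269/5183675324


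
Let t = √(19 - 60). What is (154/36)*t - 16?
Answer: -16 + 77*I*√41/18 ≈ -16.0 + 27.391*I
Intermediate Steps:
t = I*√41 (t = √(-41) = I*√41 ≈ 6.4031*I)
(154/36)*t - 16 = (154/36)*(I*√41) - 16 = (154*(1/36))*(I*√41) - 16 = 77*(I*√41)/18 - 16 = 77*I*√41/18 - 16 = -16 + 77*I*√41/18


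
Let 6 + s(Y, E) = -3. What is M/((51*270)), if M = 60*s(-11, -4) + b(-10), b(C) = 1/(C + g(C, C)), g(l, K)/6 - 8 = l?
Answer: -11881/302940 ≈ -0.039219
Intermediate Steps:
g(l, K) = 48 + 6*l
s(Y, E) = -9 (s(Y, E) = -6 - 3 = -9)
b(C) = 1/(48 + 7*C) (b(C) = 1/(C + (48 + 6*C)) = 1/(48 + 7*C))
M = -11881/22 (M = 60*(-9) + 1/(48 + 7*(-10)) = -540 + 1/(48 - 70) = -540 + 1/(-22) = -540 - 1/22 = -11881/22 ≈ -540.04)
M/((51*270)) = -11881/(22*(51*270)) = -11881/22/13770 = -11881/22*1/13770 = -11881/302940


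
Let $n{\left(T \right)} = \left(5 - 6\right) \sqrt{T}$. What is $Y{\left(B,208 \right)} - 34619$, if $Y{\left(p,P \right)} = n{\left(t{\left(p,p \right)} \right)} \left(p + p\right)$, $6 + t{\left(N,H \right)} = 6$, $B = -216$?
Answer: $-34619$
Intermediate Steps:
$t{\left(N,H \right)} = 0$ ($t{\left(N,H \right)} = -6 + 6 = 0$)
$n{\left(T \right)} = - \sqrt{T}$ ($n{\left(T \right)} = \left(5 - 6\right) \sqrt{T} = - \sqrt{T}$)
$Y{\left(p,P \right)} = 0$ ($Y{\left(p,P \right)} = - \sqrt{0} \left(p + p\right) = \left(-1\right) 0 \cdot 2 p = 0 \cdot 2 p = 0$)
$Y{\left(B,208 \right)} - 34619 = 0 - 34619 = -34619$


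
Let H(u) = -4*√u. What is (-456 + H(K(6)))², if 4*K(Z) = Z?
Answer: 207960 + 1824*√6 ≈ 2.1243e+5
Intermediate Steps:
K(Z) = Z/4
(-456 + H(K(6)))² = (-456 - 4*√6/2)² = (-456 - 2*√6)²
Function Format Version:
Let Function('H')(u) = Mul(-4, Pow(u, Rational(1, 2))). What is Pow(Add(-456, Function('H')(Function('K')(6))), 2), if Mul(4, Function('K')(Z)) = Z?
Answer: Add(207960, Mul(1824, Pow(6, Rational(1, 2)))) ≈ 2.1243e+5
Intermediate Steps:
Function('K')(Z) = Mul(Rational(1, 4), Z)
Pow(Add(-456, Function('H')(Function('K')(6))), 2) = Pow(Add(-456, Mul(-4, Pow(Mul(Rational(1, 4), 6), Rational(1, 2)))), 2) = Pow(Add(-456, Mul(-4, Pow(Rational(3, 2), Rational(1, 2)))), 2) = Pow(Add(-456, Mul(-4, Mul(Rational(1, 2), Pow(6, Rational(1, 2))))), 2) = Pow(Add(-456, Mul(-2, Pow(6, Rational(1, 2)))), 2)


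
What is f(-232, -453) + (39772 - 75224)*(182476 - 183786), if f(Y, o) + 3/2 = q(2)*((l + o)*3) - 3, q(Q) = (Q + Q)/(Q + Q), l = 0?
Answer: 92881513/2 ≈ 4.6441e+7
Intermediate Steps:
q(Q) = 1 (q(Q) = (2*Q)/((2*Q)) = (2*Q)*(1/(2*Q)) = 1)
f(Y, o) = -9/2 + 3*o (f(Y, o) = -3/2 + (1*((0 + o)*3) - 3) = -3/2 + (1*(o*3) - 3) = -3/2 + (1*(3*o) - 3) = -3/2 + (3*o - 3) = -3/2 + (-3 + 3*o) = -9/2 + 3*o)
f(-232, -453) + (39772 - 75224)*(182476 - 183786) = (-9/2 + 3*(-453)) + (39772 - 75224)*(182476 - 183786) = (-9/2 - 1359) - 35452*(-1310) = -2727/2 + 46442120 = 92881513/2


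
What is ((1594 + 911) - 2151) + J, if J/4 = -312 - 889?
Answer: -4450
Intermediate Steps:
J = -4804 (J = 4*(-312 - 889) = 4*(-1201) = -4804)
((1594 + 911) - 2151) + J = ((1594 + 911) - 2151) - 4804 = (2505 - 2151) - 4804 = 354 - 4804 = -4450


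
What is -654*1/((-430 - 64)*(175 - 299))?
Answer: -327/30628 ≈ -0.010677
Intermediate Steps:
-654*1/((-430 - 64)*(175 - 299)) = -654/((-494*(-124))) = -654/61256 = -654*1/61256 = -327/30628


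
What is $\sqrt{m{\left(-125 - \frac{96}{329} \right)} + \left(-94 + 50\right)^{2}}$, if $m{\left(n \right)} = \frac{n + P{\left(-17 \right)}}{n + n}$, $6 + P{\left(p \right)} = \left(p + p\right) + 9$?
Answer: $\frac{\sqrt{3290654540086}}{41221} \approx 44.007$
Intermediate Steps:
$P{\left(p \right)} = 3 + 2 p$ ($P{\left(p \right)} = -6 + \left(\left(p + p\right) + 9\right) = -6 + \left(2 p + 9\right) = -6 + \left(9 + 2 p\right) = 3 + 2 p$)
$m{\left(n \right)} = \frac{-31 + n}{2 n}$ ($m{\left(n \right)} = \frac{n + \left(3 + 2 \left(-17\right)\right)}{n + n} = \frac{n + \left(3 - 34\right)}{2 n} = \left(n - 31\right) \frac{1}{2 n} = \left(-31 + n\right) \frac{1}{2 n} = \frac{-31 + n}{2 n}$)
$\sqrt{m{\left(-125 - \frac{96}{329} \right)} + \left(-94 + 50\right)^{2}} = \sqrt{\frac{-31 - \left(125 + \frac{96}{329}\right)}{2 \left(-125 - \frac{96}{329}\right)} + \left(-94 + 50\right)^{2}} = \sqrt{\frac{-31 - \frac{41221}{329}}{2 \left(-125 - \frac{96}{329}\right)} + \left(-44\right)^{2}} = \sqrt{\frac{-31 - \frac{41221}{329}}{2 \left(-125 - \frac{96}{329}\right)} + 1936} = \sqrt{\frac{-31 - \frac{41221}{329}}{2 \left(- \frac{41221}{329}\right)} + 1936} = \sqrt{\frac{1}{2} \left(- \frac{329}{41221}\right) \left(- \frac{51420}{329}\right) + 1936} = \sqrt{\frac{25710}{41221} + 1936} = \sqrt{\frac{79829566}{41221}} = \frac{\sqrt{3290654540086}}{41221}$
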